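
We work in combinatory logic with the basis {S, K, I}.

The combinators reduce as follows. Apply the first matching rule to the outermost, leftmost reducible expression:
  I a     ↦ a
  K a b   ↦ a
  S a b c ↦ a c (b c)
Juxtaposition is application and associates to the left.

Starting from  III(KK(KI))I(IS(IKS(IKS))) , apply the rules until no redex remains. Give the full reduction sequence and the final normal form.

  start: III(KK(KI))I(IS(IKS(IKS)))
  [1] II(KK(KI))I(IS(IKS(IKS)))
  [2] I(KK(KI))I(IS(IKS(IKS)))
  [3] KK(KI)I(IS(IKS(IKS)))
  [4] KI(IS(IKS(IKS)))
  [5] I

Answer: normal form = I  (in 5 steps)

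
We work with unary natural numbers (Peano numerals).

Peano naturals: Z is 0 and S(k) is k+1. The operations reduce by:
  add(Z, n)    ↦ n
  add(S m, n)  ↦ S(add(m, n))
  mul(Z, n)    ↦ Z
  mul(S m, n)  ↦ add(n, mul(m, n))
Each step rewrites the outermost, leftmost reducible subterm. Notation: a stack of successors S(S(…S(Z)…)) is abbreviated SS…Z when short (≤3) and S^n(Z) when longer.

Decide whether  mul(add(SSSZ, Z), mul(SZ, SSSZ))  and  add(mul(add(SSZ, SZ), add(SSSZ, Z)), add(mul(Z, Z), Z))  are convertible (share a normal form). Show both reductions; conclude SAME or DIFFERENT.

Term A:
  start: mul(add(SSSZ, Z), mul(SZ, SSSZ))
  step 1: mul(S(add(SSZ, Z)), mul(SZ, SSSZ))
  step 2: add(mul(SZ, SSSZ), mul(add(SSZ, Z), mul(SZ, SSSZ)))
  step 3: add(add(SSSZ, mul(Z, SSSZ)), mul(add(SSZ, Z), mul(SZ, SSSZ)))
  step 4: add(S(add(SSZ, mul(Z, SSSZ))), mul(add(SSZ, Z), mul(SZ, SSSZ)))
  step 5: S(add(add(SSZ, mul(Z, SSSZ)), mul(add(SSZ, Z), mul(SZ, SSSZ))))
  step 6: S(add(S(add(SZ, mul(Z, SSSZ))), mul(add(SSZ, Z), mul(SZ, SSSZ))))
  step 7: S(S(add(add(SZ, mul(Z, SSSZ)), mul(add(SSZ, Z), mul(SZ, SSSZ)))))
  step 8: S(S(add(S(add(Z, mul(Z, SSSZ))), mul(add(SSZ, Z), mul(SZ, SSSZ)))))
  step 9: S(S(S(add(add(Z, mul(Z, SSSZ)), mul(add(SSZ, Z), mul(SZ, SSSZ))))))
  step 10: S(S(S(add(mul(Z, SSSZ), mul(add(SSZ, Z), mul(SZ, SSSZ))))))
  step 11: S(S(S(add(Z, mul(add(SSZ, Z), mul(SZ, SSSZ))))))
  step 12: S(S(S(mul(add(SSZ, Z), mul(SZ, SSSZ)))))
  step 13: S(S(S(mul(S(add(SZ, Z)), mul(SZ, SSSZ)))))
  step 14: S(S(S(add(mul(SZ, SSSZ), mul(add(SZ, Z), mul(SZ, SSSZ))))))
  step 15: S(S(S(add(add(SSSZ, mul(Z, SSSZ)), mul(add(SZ, Z), mul(SZ, SSSZ))))))
  step 16: S(S(S(add(S(add(SSZ, mul(Z, SSSZ))), mul(add(SZ, Z), mul(SZ, SSSZ))))))
  step 17: S(S(S(S(add(add(SSZ, mul(Z, SSSZ)), mul(add(SZ, Z), mul(SZ, SSSZ)))))))
  step 18: S(S(S(S(add(S(add(SZ, mul(Z, SSSZ))), mul(add(SZ, Z), mul(SZ, SSSZ)))))))
  step 19: S(S(S(S(S(add(add(SZ, mul(Z, SSSZ)), mul(add(SZ, Z), mul(SZ, SSSZ))))))))
  step 20: S(S(S(S(S(add(S(add(Z, mul(Z, SSSZ))), mul(add(SZ, Z), mul(SZ, SSSZ))))))))
  step 21: S(S(S(S(S(S(add(add(Z, mul(Z, SSSZ)), mul(add(SZ, Z), mul(SZ, SSSZ)))))))))
  step 22: S(S(S(S(S(S(add(mul(Z, SSSZ), mul(add(SZ, Z), mul(SZ, SSSZ)))))))))
  step 23: S(S(S(S(S(S(add(Z, mul(add(SZ, Z), mul(SZ, SSSZ)))))))))
  step 24: S(S(S(S(S(S(mul(add(SZ, Z), mul(SZ, SSSZ))))))))
  step 25: S(S(S(S(S(S(mul(S(add(Z, Z)), mul(SZ, SSSZ))))))))
  step 26: S(S(S(S(S(S(add(mul(SZ, SSSZ), mul(add(Z, Z), mul(SZ, SSSZ)))))))))
  step 27: S(S(S(S(S(S(add(add(SSSZ, mul(Z, SSSZ)), mul(add(Z, Z), mul(SZ, SSSZ)))))))))
  step 28: S(S(S(S(S(S(add(S(add(SSZ, mul(Z, SSSZ))), mul(add(Z, Z), mul(SZ, SSSZ)))))))))
  step 29: S(S(S(S(S(S(S(add(add(SSZ, mul(Z, SSSZ)), mul(add(Z, Z), mul(SZ, SSSZ))))))))))
  step 30: S(S(S(S(S(S(S(add(S(add(SZ, mul(Z, SSSZ))), mul(add(Z, Z), mul(SZ, SSSZ))))))))))
  step 31: S(S(S(S(S(S(S(S(add(add(SZ, mul(Z, SSSZ)), mul(add(Z, Z), mul(SZ, SSSZ)))))))))))
  step 32: S(S(S(S(S(S(S(S(add(S(add(Z, mul(Z, SSSZ))), mul(add(Z, Z), mul(SZ, SSSZ)))))))))))
  step 33: S(S(S(S(S(S(S(S(S(add(add(Z, mul(Z, SSSZ)), mul(add(Z, Z), mul(SZ, SSSZ))))))))))))
  step 34: S(S(S(S(S(S(S(S(S(add(mul(Z, SSSZ), mul(add(Z, Z), mul(SZ, SSSZ))))))))))))
  step 35: S(S(S(S(S(S(S(S(S(add(Z, mul(add(Z, Z), mul(SZ, SSSZ))))))))))))
  step 36: S(S(S(S(S(S(S(S(S(mul(add(Z, Z), mul(SZ, SSSZ)))))))))))
  step 37: S(S(S(S(S(S(S(S(S(mul(Z, mul(SZ, SSSZ)))))))))))
  step 38: S^9(Z)

Term B:
  start: add(mul(add(SSZ, SZ), add(SSSZ, Z)), add(mul(Z, Z), Z))
  step 1: add(mul(S(add(SZ, SZ)), add(SSSZ, Z)), add(mul(Z, Z), Z))
  step 2: add(add(add(SSSZ, Z), mul(add(SZ, SZ), add(SSSZ, Z))), add(mul(Z, Z), Z))
  step 3: add(add(S(add(SSZ, Z)), mul(add(SZ, SZ), add(SSSZ, Z))), add(mul(Z, Z), Z))
  step 4: add(S(add(add(SSZ, Z), mul(add(SZ, SZ), add(SSSZ, Z)))), add(mul(Z, Z), Z))
  step 5: S(add(add(add(SSZ, Z), mul(add(SZ, SZ), add(SSSZ, Z))), add(mul(Z, Z), Z)))
  step 6: S(add(add(S(add(SZ, Z)), mul(add(SZ, SZ), add(SSSZ, Z))), add(mul(Z, Z), Z)))
  step 7: S(add(S(add(add(SZ, Z), mul(add(SZ, SZ), add(SSSZ, Z)))), add(mul(Z, Z), Z)))
  step 8: S(S(add(add(add(SZ, Z), mul(add(SZ, SZ), add(SSSZ, Z))), add(mul(Z, Z), Z))))
  step 9: S(S(add(add(S(add(Z, Z)), mul(add(SZ, SZ), add(SSSZ, Z))), add(mul(Z, Z), Z))))
  step 10: S(S(add(S(add(add(Z, Z), mul(add(SZ, SZ), add(SSSZ, Z)))), add(mul(Z, Z), Z))))
  step 11: S(S(S(add(add(add(Z, Z), mul(add(SZ, SZ), add(SSSZ, Z))), add(mul(Z, Z), Z)))))
  step 12: S(S(S(add(add(Z, mul(add(SZ, SZ), add(SSSZ, Z))), add(mul(Z, Z), Z)))))
  step 13: S(S(S(add(mul(add(SZ, SZ), add(SSSZ, Z)), add(mul(Z, Z), Z)))))
  step 14: S(S(S(add(mul(S(add(Z, SZ)), add(SSSZ, Z)), add(mul(Z, Z), Z)))))
  step 15: S(S(S(add(add(add(SSSZ, Z), mul(add(Z, SZ), add(SSSZ, Z))), add(mul(Z, Z), Z)))))
  step 16: S(S(S(add(add(S(add(SSZ, Z)), mul(add(Z, SZ), add(SSSZ, Z))), add(mul(Z, Z), Z)))))
  step 17: S(S(S(add(S(add(add(SSZ, Z), mul(add(Z, SZ), add(SSSZ, Z)))), add(mul(Z, Z), Z)))))
  step 18: S(S(S(S(add(add(add(SSZ, Z), mul(add(Z, SZ), add(SSSZ, Z))), add(mul(Z, Z), Z))))))
  step 19: S(S(S(S(add(add(S(add(SZ, Z)), mul(add(Z, SZ), add(SSSZ, Z))), add(mul(Z, Z), Z))))))
  step 20: S(S(S(S(add(S(add(add(SZ, Z), mul(add(Z, SZ), add(SSSZ, Z)))), add(mul(Z, Z), Z))))))
  step 21: S(S(S(S(S(add(add(add(SZ, Z), mul(add(Z, SZ), add(SSSZ, Z))), add(mul(Z, Z), Z)))))))
  step 22: S(S(S(S(S(add(add(S(add(Z, Z)), mul(add(Z, SZ), add(SSSZ, Z))), add(mul(Z, Z), Z)))))))
  step 23: S(S(S(S(S(add(S(add(add(Z, Z), mul(add(Z, SZ), add(SSSZ, Z)))), add(mul(Z, Z), Z)))))))
  step 24: S(S(S(S(S(S(add(add(add(Z, Z), mul(add(Z, SZ), add(SSSZ, Z))), add(mul(Z, Z), Z))))))))
  step 25: S(S(S(S(S(S(add(add(Z, mul(add(Z, SZ), add(SSSZ, Z))), add(mul(Z, Z), Z))))))))
  step 26: S(S(S(S(S(S(add(mul(add(Z, SZ), add(SSSZ, Z)), add(mul(Z, Z), Z))))))))
  step 27: S(S(S(S(S(S(add(mul(SZ, add(SSSZ, Z)), add(mul(Z, Z), Z))))))))
  step 28: S(S(S(S(S(S(add(add(add(SSSZ, Z), mul(Z, add(SSSZ, Z))), add(mul(Z, Z), Z))))))))
  step 29: S(S(S(S(S(S(add(add(S(add(SSZ, Z)), mul(Z, add(SSSZ, Z))), add(mul(Z, Z), Z))))))))
  step 30: S(S(S(S(S(S(add(S(add(add(SSZ, Z), mul(Z, add(SSSZ, Z)))), add(mul(Z, Z), Z))))))))
  step 31: S(S(S(S(S(S(S(add(add(add(SSZ, Z), mul(Z, add(SSSZ, Z))), add(mul(Z, Z), Z)))))))))
  step 32: S(S(S(S(S(S(S(add(add(S(add(SZ, Z)), mul(Z, add(SSSZ, Z))), add(mul(Z, Z), Z)))))))))
  step 33: S(S(S(S(S(S(S(add(S(add(add(SZ, Z), mul(Z, add(SSSZ, Z)))), add(mul(Z, Z), Z)))))))))
  step 34: S(S(S(S(S(S(S(S(add(add(add(SZ, Z), mul(Z, add(SSSZ, Z))), add(mul(Z, Z), Z))))))))))
  step 35: S(S(S(S(S(S(S(S(add(add(S(add(Z, Z)), mul(Z, add(SSSZ, Z))), add(mul(Z, Z), Z))))))))))
  step 36: S(S(S(S(S(S(S(S(add(S(add(add(Z, Z), mul(Z, add(SSSZ, Z)))), add(mul(Z, Z), Z))))))))))
  step 37: S(S(S(S(S(S(S(S(S(add(add(add(Z, Z), mul(Z, add(SSSZ, Z))), add(mul(Z, Z), Z)))))))))))
  step 38: S(S(S(S(S(S(S(S(S(add(add(Z, mul(Z, add(SSSZ, Z))), add(mul(Z, Z), Z)))))))))))
  step 39: S(S(S(S(S(S(S(S(S(add(mul(Z, add(SSSZ, Z)), add(mul(Z, Z), Z)))))))))))
  step 40: S(S(S(S(S(S(S(S(S(add(Z, add(mul(Z, Z), Z)))))))))))
  step 41: S(S(S(S(S(S(S(S(S(add(mul(Z, Z), Z))))))))))
  step 42: S(S(S(S(S(S(S(S(S(add(Z, Z))))))))))
  step 43: S^9(Z)

Answer: SAME — A ⇓ S^9(Z), B ⇓ S^9(Z)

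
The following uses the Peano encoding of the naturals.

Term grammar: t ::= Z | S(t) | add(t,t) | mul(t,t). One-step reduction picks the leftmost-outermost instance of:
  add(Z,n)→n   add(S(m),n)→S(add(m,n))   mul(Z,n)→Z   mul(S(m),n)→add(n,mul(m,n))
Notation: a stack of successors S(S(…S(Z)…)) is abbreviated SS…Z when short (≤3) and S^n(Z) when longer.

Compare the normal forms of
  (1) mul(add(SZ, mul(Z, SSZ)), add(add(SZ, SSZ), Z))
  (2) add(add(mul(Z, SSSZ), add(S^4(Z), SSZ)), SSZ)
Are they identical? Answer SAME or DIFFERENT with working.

Answer: DIFFERENT — A ⇓ SSSZ, B ⇓ S^8(Z)

Working:
Term A:
  start: mul(add(SZ, mul(Z, SSZ)), add(add(SZ, SSZ), Z))
  [1] mul(S(add(Z, mul(Z, SSZ))), add(add(SZ, SSZ), Z))
  [2] add(add(add(SZ, SSZ), Z), mul(add(Z, mul(Z, SSZ)), add(add(SZ, SSZ), Z)))
  [3] add(add(S(add(Z, SSZ)), Z), mul(add(Z, mul(Z, SSZ)), add(add(SZ, SSZ), Z)))
  [4] add(S(add(add(Z, SSZ), Z)), mul(add(Z, mul(Z, SSZ)), add(add(SZ, SSZ), Z)))
  [5] S(add(add(add(Z, SSZ), Z), mul(add(Z, mul(Z, SSZ)), add(add(SZ, SSZ), Z))))
  [6] S(add(add(SSZ, Z), mul(add(Z, mul(Z, SSZ)), add(add(SZ, SSZ), Z))))
  [7] S(add(S(add(SZ, Z)), mul(add(Z, mul(Z, SSZ)), add(add(SZ, SSZ), Z))))
  [8] S(S(add(add(SZ, Z), mul(add(Z, mul(Z, SSZ)), add(add(SZ, SSZ), Z)))))
  [9] S(S(add(S(add(Z, Z)), mul(add(Z, mul(Z, SSZ)), add(add(SZ, SSZ), Z)))))
  [10] S(S(S(add(add(Z, Z), mul(add(Z, mul(Z, SSZ)), add(add(SZ, SSZ), Z))))))
  [11] S(S(S(add(Z, mul(add(Z, mul(Z, SSZ)), add(add(SZ, SSZ), Z))))))
  [12] S(S(S(mul(add(Z, mul(Z, SSZ)), add(add(SZ, SSZ), Z)))))
  [13] S(S(S(mul(mul(Z, SSZ), add(add(SZ, SSZ), Z)))))
  [14] S(S(S(mul(Z, add(add(SZ, SSZ), Z)))))
  [15] SSSZ

Term B:
  start: add(add(mul(Z, SSSZ), add(S^4(Z), SSZ)), SSZ)
  [1] add(add(Z, add(S^4(Z), SSZ)), SSZ)
  [2] add(add(S^4(Z), SSZ), SSZ)
  [3] add(S(add(SSSZ, SSZ)), SSZ)
  [4] S(add(add(SSSZ, SSZ), SSZ))
  [5] S(add(S(add(SSZ, SSZ)), SSZ))
  [6] S(S(add(add(SSZ, SSZ), SSZ)))
  [7] S(S(add(S(add(SZ, SSZ)), SSZ)))
  [8] S(S(S(add(add(SZ, SSZ), SSZ))))
  [9] S(S(S(add(S(add(Z, SSZ)), SSZ))))
  [10] S(S(S(S(add(add(Z, SSZ), SSZ)))))
  [11] S(S(S(S(add(SSZ, SSZ)))))
  [12] S(S(S(S(S(add(SZ, SSZ))))))
  [13] S(S(S(S(S(S(add(Z, SSZ)))))))
  [14] S^8(Z)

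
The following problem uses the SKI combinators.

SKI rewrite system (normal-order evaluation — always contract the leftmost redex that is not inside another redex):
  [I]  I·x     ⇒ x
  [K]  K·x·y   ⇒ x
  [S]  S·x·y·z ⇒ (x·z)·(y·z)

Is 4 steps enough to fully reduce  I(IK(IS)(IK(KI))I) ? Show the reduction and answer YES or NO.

Answer: YES — reaches normal form SI in 4 ≤ 4 steps

Reduction:
  start: I(IK(IS)(IK(KI))I)
  →1  IK(IS)(IK(KI))I
  →2  K(IS)(IK(KI))I
  →3  ISI
  →4  SI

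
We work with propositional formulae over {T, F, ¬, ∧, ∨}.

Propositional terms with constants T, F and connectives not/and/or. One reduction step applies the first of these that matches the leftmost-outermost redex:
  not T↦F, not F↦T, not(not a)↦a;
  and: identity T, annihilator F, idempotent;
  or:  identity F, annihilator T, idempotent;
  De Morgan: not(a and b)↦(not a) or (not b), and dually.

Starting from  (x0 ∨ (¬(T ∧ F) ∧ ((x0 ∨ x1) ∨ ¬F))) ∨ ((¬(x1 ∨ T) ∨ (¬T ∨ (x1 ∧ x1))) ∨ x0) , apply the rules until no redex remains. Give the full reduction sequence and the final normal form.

Answer: normal form = T  (in 9 steps)

Derivation:
  start: (x0 ∨ (¬(T ∧ F) ∧ ((x0 ∨ x1) ∨ ¬F))) ∨ ((¬(x1 ∨ T) ∨ (¬T ∨ (x1 ∧ x1))) ∨ x0)
  [1] (x0 ∨ ((¬T ∨ ¬F) ∧ ((x0 ∨ x1) ∨ ¬F))) ∨ ((¬(x1 ∨ T) ∨ (¬T ∨ (x1 ∧ x1))) ∨ x0)
  [2] (x0 ∨ ((F ∨ ¬F) ∧ ((x0 ∨ x1) ∨ ¬F))) ∨ ((¬(x1 ∨ T) ∨ (¬T ∨ (x1 ∧ x1))) ∨ x0)
  [3] (x0 ∨ (¬F ∧ ((x0 ∨ x1) ∨ ¬F))) ∨ ((¬(x1 ∨ T) ∨ (¬T ∨ (x1 ∧ x1))) ∨ x0)
  [4] (x0 ∨ (T ∧ ((x0 ∨ x1) ∨ ¬F))) ∨ ((¬(x1 ∨ T) ∨ (¬T ∨ (x1 ∧ x1))) ∨ x0)
  [5] (x0 ∨ ((x0 ∨ x1) ∨ ¬F)) ∨ ((¬(x1 ∨ T) ∨ (¬T ∨ (x1 ∧ x1))) ∨ x0)
  [6] (x0 ∨ ((x0 ∨ x1) ∨ T)) ∨ ((¬(x1 ∨ T) ∨ (¬T ∨ (x1 ∧ x1))) ∨ x0)
  [7] (x0 ∨ T) ∨ ((¬(x1 ∨ T) ∨ (¬T ∨ (x1 ∧ x1))) ∨ x0)
  [8] T ∨ ((¬(x1 ∨ T) ∨ (¬T ∨ (x1 ∧ x1))) ∨ x0)
  [9] T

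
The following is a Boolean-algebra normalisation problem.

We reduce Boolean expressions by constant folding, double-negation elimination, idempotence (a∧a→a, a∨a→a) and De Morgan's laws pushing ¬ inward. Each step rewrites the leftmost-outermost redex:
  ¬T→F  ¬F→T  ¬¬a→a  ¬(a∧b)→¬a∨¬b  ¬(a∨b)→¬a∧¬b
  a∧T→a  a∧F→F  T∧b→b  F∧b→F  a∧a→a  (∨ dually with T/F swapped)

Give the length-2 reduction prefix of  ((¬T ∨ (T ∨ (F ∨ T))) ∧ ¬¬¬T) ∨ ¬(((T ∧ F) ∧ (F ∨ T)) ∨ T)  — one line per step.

Answer: after 2 steps: ((T ∨ (F ∨ T)) ∧ ¬¬¬T) ∨ ¬(((T ∧ F) ∧ (F ∨ T)) ∨ T)

Reduction:
  start: ((¬T ∨ (T ∨ (F ∨ T))) ∧ ¬¬¬T) ∨ ¬(((T ∧ F) ∧ (F ∨ T)) ∨ T)
  step 1: ((F ∨ (T ∨ (F ∨ T))) ∧ ¬¬¬T) ∨ ¬(((T ∧ F) ∧ (F ∨ T)) ∨ T)
  step 2: ((T ∨ (F ∨ T)) ∧ ¬¬¬T) ∨ ¬(((T ∧ F) ∧ (F ∨ T)) ∨ T)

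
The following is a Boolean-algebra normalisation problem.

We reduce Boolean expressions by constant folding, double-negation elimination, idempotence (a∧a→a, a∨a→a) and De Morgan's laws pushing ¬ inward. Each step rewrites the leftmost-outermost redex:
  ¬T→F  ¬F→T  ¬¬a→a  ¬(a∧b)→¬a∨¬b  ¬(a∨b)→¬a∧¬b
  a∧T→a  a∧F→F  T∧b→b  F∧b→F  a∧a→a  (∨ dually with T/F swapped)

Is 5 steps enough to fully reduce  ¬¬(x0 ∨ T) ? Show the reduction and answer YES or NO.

Answer: YES — reaches normal form T in 2 ≤ 5 steps

Working:
  start: ¬¬(x0 ∨ T)
  [1] x0 ∨ T
  [2] T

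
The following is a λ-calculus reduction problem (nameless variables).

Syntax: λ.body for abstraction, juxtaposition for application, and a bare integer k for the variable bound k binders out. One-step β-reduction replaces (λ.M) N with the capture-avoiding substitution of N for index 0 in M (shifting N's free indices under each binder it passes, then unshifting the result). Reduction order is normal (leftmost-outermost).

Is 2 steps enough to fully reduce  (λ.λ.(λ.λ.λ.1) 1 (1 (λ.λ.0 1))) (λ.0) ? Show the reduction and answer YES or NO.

  start: (λ.λ.(λ.λ.λ.1) 1 (1 (λ.λ.0 1))) (λ.0)
  step 1: λ.(λ.λ.λ.1) (λ.0) ((λ.0) (λ.λ.0 1))
  step 2: λ.(λ.λ.1) ((λ.0) (λ.λ.0 1))

Answer: NO — after 2 steps the term is λ.(λ.λ.1) ((λ.0) (λ.λ.0 1)), not yet normal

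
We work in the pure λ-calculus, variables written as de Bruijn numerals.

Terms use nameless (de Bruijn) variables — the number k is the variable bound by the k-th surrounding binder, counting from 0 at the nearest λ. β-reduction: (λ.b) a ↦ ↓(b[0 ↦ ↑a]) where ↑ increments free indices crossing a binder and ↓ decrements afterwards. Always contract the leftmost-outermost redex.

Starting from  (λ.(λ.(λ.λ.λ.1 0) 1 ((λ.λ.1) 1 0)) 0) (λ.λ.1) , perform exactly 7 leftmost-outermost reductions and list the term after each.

Answer: after 7 steps: λ.λ.1

Reduction:
  start: (λ.(λ.(λ.λ.λ.1 0) 1 ((λ.λ.1) 1 0)) 0) (λ.λ.1)
  →1  (λ.(λ.λ.λ.1 0) (λ.λ.1) ((λ.λ.1) (λ.λ.1) 0)) (λ.λ.1)
  →2  (λ.λ.λ.1 0) (λ.λ.1) ((λ.λ.1) (λ.λ.1) (λ.λ.1))
  →3  (λ.λ.1 0) ((λ.λ.1) (λ.λ.1) (λ.λ.1))
  →4  λ.(λ.λ.1) (λ.λ.1) (λ.λ.1) 0
  →5  λ.(λ.λ.λ.1) (λ.λ.1) 0
  →6  λ.(λ.λ.1) 0
  →7  λ.λ.1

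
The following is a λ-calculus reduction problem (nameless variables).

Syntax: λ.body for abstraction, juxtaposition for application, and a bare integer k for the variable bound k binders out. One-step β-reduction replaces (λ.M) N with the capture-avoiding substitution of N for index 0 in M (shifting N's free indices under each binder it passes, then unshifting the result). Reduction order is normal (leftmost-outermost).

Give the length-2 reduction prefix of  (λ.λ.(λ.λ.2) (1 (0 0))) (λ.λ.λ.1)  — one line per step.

Answer: after 2 steps: λ.λ.1

Reduction:
  start: (λ.λ.(λ.λ.2) (1 (0 0))) (λ.λ.λ.1)
  step 1: λ.(λ.λ.2) ((λ.λ.λ.1) (0 0))
  step 2: λ.λ.1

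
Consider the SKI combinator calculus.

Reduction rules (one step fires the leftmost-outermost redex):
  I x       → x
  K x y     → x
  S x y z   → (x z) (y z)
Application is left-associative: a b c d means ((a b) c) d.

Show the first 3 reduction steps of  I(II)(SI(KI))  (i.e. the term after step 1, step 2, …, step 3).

Answer: after 3 steps: SI(KI)

Derivation:
  start: I(II)(SI(KI))
  [1] II(SI(KI))
  [2] I(SI(KI))
  [3] SI(KI)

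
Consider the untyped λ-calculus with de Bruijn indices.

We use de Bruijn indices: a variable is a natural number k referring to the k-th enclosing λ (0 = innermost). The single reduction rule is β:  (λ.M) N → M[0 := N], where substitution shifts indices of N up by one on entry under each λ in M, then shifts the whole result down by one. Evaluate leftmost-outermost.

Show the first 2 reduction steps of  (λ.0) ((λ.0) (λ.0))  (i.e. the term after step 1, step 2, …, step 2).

Answer: after 2 steps: λ.0

Reduction:
  start: (λ.0) ((λ.0) (λ.0))
  step 1: (λ.0) (λ.0)
  step 2: λ.0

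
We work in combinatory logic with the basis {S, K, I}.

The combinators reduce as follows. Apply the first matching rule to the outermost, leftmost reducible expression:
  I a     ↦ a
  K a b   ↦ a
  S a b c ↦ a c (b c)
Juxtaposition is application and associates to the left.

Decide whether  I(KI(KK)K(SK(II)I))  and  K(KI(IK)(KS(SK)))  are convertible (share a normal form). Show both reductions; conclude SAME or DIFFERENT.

Answer: DIFFERENT — A ⇓ KI, B ⇓ KS

Derivation:
Term A:
  start: I(KI(KK)K(SK(II)I))
  step 1: KI(KK)K(SK(II)I)
  step 2: IK(SK(II)I)
  step 3: K(SK(II)I)
  step 4: K(KI(III))
  step 5: KI

Term B:
  start: K(KI(IK)(KS(SK)))
  step 1: K(I(KS(SK)))
  step 2: K(KS(SK))
  step 3: KS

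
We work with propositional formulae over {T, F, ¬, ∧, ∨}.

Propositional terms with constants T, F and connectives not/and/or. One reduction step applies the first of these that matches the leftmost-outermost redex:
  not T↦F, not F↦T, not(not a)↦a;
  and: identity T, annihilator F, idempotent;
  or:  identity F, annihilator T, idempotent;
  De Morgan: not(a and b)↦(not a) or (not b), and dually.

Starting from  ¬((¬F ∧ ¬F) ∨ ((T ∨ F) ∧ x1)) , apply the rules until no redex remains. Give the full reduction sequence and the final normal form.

  start: ¬((¬F ∧ ¬F) ∨ ((T ∨ F) ∧ x1))
  [1] ¬(¬F ∧ ¬F) ∧ ¬((T ∨ F) ∧ x1)
  [2] (¬¬F ∨ ¬¬F) ∧ ¬((T ∨ F) ∧ x1)
  [3] ¬¬F ∧ ¬((T ∨ F) ∧ x1)
  [4] F ∧ ¬((T ∨ F) ∧ x1)
  [5] F

Answer: normal form = F  (in 5 steps)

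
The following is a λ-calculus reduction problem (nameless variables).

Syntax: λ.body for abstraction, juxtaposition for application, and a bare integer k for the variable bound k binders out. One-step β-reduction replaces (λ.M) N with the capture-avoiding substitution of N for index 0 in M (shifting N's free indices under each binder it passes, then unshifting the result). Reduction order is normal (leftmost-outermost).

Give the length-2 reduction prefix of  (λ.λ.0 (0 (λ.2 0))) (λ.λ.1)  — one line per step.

Answer: after 2 steps: λ.0 (0 (λ.λ.1))

Reduction:
  start: (λ.λ.0 (0 (λ.2 0))) (λ.λ.1)
  step 1: λ.0 (0 (λ.(λ.λ.1) 0))
  step 2: λ.0 (0 (λ.λ.1))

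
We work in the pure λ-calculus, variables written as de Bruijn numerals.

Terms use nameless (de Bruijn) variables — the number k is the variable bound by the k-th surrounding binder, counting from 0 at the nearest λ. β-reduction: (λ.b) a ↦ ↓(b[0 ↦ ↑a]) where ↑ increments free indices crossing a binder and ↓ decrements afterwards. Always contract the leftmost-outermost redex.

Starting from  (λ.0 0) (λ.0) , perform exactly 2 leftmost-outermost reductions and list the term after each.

  start: (λ.0 0) (λ.0)
  [1] (λ.0) (λ.0)
  [2] λ.0

Answer: after 2 steps: λ.0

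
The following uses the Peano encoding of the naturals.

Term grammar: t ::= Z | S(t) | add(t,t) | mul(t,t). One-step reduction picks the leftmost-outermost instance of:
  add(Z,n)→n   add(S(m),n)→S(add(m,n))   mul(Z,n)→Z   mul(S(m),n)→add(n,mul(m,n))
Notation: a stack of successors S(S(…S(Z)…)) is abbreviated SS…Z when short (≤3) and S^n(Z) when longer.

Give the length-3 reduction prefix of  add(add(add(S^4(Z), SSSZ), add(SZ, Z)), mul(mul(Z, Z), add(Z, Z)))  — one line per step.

Answer: after 3 steps: S(add(add(add(SSSZ, SSSZ), add(SZ, Z)), mul(mul(Z, Z), add(Z, Z))))

Reduction:
  start: add(add(add(S^4(Z), SSSZ), add(SZ, Z)), mul(mul(Z, Z), add(Z, Z)))
  [1] add(add(S(add(SSSZ, SSSZ)), add(SZ, Z)), mul(mul(Z, Z), add(Z, Z)))
  [2] add(S(add(add(SSSZ, SSSZ), add(SZ, Z))), mul(mul(Z, Z), add(Z, Z)))
  [3] S(add(add(add(SSSZ, SSSZ), add(SZ, Z)), mul(mul(Z, Z), add(Z, Z))))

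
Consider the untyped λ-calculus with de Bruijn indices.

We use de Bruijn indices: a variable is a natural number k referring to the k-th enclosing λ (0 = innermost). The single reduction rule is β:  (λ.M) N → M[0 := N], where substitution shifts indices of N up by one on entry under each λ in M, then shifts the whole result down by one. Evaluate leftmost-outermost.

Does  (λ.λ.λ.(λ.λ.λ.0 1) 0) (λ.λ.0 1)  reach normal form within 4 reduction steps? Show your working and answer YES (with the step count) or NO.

  start: (λ.λ.λ.(λ.λ.λ.0 1) 0) (λ.λ.0 1)
  →1  λ.λ.(λ.λ.λ.0 1) 0
  →2  λ.λ.λ.λ.0 1

Answer: YES — reaches normal form λ.λ.λ.λ.0 1 in 2 ≤ 4 steps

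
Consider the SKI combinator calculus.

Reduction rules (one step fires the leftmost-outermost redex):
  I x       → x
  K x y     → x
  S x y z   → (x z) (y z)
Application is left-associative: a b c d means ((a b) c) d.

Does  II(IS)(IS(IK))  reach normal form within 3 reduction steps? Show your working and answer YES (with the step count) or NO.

  start: II(IS)(IS(IK))
  →1  I(IS)(IS(IK))
  →2  IS(IS(IK))
  →3  S(IS(IK))

Answer: NO — after 3 steps the term is S(IS(IK)), not yet normal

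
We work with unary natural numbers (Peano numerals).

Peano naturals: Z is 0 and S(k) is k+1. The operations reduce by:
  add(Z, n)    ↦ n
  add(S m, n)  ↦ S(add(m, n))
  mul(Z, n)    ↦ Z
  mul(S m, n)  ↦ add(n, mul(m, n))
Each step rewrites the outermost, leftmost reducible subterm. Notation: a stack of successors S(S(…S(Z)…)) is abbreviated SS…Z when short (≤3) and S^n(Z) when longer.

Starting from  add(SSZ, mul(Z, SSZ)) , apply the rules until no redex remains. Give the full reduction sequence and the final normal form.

Answer: normal form = SSZ  (in 4 steps)

Reduction:
  start: add(SSZ, mul(Z, SSZ))
  [1] S(add(SZ, mul(Z, SSZ)))
  [2] S(S(add(Z, mul(Z, SSZ))))
  [3] S(S(mul(Z, SSZ)))
  [4] SSZ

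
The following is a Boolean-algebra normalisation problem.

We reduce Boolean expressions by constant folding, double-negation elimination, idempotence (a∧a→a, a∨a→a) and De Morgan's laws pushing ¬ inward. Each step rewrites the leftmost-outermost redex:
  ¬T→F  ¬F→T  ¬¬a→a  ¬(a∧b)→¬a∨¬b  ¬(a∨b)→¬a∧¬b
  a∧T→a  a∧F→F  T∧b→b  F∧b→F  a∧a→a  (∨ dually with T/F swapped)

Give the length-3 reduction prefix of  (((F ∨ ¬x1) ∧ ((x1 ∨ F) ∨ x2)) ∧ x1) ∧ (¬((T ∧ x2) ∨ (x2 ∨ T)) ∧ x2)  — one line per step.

Answer: after 3 steps: ((¬x1 ∧ (x1 ∨ x2)) ∧ x1) ∧ ((¬(T ∧ x2) ∧ ¬(x2 ∨ T)) ∧ x2)

Working:
  start: (((F ∨ ¬x1) ∧ ((x1 ∨ F) ∨ x2)) ∧ x1) ∧ (¬((T ∧ x2) ∨ (x2 ∨ T)) ∧ x2)
  →1  ((¬x1 ∧ ((x1 ∨ F) ∨ x2)) ∧ x1) ∧ (¬((T ∧ x2) ∨ (x2 ∨ T)) ∧ x2)
  →2  ((¬x1 ∧ (x1 ∨ x2)) ∧ x1) ∧ (¬((T ∧ x2) ∨ (x2 ∨ T)) ∧ x2)
  →3  ((¬x1 ∧ (x1 ∨ x2)) ∧ x1) ∧ ((¬(T ∧ x2) ∧ ¬(x2 ∨ T)) ∧ x2)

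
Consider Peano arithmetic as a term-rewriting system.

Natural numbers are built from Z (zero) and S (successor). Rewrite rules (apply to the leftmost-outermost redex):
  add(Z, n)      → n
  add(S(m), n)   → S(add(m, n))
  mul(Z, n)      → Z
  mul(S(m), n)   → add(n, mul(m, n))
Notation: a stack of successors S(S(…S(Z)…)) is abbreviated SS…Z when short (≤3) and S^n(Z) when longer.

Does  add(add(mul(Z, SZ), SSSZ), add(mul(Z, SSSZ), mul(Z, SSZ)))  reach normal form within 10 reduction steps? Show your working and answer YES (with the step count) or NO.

  start: add(add(mul(Z, SZ), SSSZ), add(mul(Z, SSSZ), mul(Z, SSZ)))
  [1] add(add(Z, SSSZ), add(mul(Z, SSSZ), mul(Z, SSZ)))
  [2] add(SSSZ, add(mul(Z, SSSZ), mul(Z, SSZ)))
  [3] S(add(SSZ, add(mul(Z, SSSZ), mul(Z, SSZ))))
  [4] S(S(add(SZ, add(mul(Z, SSSZ), mul(Z, SSZ)))))
  [5] S(S(S(add(Z, add(mul(Z, SSSZ), mul(Z, SSZ))))))
  [6] S(S(S(add(mul(Z, SSSZ), mul(Z, SSZ)))))
  [7] S(S(S(add(Z, mul(Z, SSZ)))))
  [8] S(S(S(mul(Z, SSZ))))
  [9] SSSZ

Answer: YES — reaches normal form SSSZ in 9 ≤ 10 steps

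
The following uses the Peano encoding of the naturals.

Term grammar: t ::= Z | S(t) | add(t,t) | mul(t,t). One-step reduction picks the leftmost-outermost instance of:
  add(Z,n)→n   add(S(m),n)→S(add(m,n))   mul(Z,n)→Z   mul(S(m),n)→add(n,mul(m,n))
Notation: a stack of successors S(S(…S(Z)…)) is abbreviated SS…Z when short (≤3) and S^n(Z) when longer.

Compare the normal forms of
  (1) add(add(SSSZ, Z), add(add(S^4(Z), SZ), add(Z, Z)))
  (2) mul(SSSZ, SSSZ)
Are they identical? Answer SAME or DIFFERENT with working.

Answer: DIFFERENT — A ⇓ S^8(Z), B ⇓ S^9(Z)

Derivation:
Term A:
  start: add(add(SSSZ, Z), add(add(S^4(Z), SZ), add(Z, Z)))
  step 1: add(S(add(SSZ, Z)), add(add(S^4(Z), SZ), add(Z, Z)))
  step 2: S(add(add(SSZ, Z), add(add(S^4(Z), SZ), add(Z, Z))))
  step 3: S(add(S(add(SZ, Z)), add(add(S^4(Z), SZ), add(Z, Z))))
  step 4: S(S(add(add(SZ, Z), add(add(S^4(Z), SZ), add(Z, Z)))))
  step 5: S(S(add(S(add(Z, Z)), add(add(S^4(Z), SZ), add(Z, Z)))))
  step 6: S(S(S(add(add(Z, Z), add(add(S^4(Z), SZ), add(Z, Z))))))
  step 7: S(S(S(add(Z, add(add(S^4(Z), SZ), add(Z, Z))))))
  step 8: S(S(S(add(add(S^4(Z), SZ), add(Z, Z)))))
  step 9: S(S(S(add(S(add(SSSZ, SZ)), add(Z, Z)))))
  step 10: S(S(S(S(add(add(SSSZ, SZ), add(Z, Z))))))
  step 11: S(S(S(S(add(S(add(SSZ, SZ)), add(Z, Z))))))
  step 12: S(S(S(S(S(add(add(SSZ, SZ), add(Z, Z)))))))
  step 13: S(S(S(S(S(add(S(add(SZ, SZ)), add(Z, Z)))))))
  step 14: S(S(S(S(S(S(add(add(SZ, SZ), add(Z, Z))))))))
  step 15: S(S(S(S(S(S(add(S(add(Z, SZ)), add(Z, Z))))))))
  step 16: S(S(S(S(S(S(S(add(add(Z, SZ), add(Z, Z)))))))))
  step 17: S(S(S(S(S(S(S(add(SZ, add(Z, Z)))))))))
  step 18: S(S(S(S(S(S(S(S(add(Z, add(Z, Z))))))))))
  step 19: S(S(S(S(S(S(S(S(add(Z, Z)))))))))
  step 20: S^8(Z)

Term B:
  start: mul(SSSZ, SSSZ)
  step 1: add(SSSZ, mul(SSZ, SSSZ))
  step 2: S(add(SSZ, mul(SSZ, SSSZ)))
  step 3: S(S(add(SZ, mul(SSZ, SSSZ))))
  step 4: S(S(S(add(Z, mul(SSZ, SSSZ)))))
  step 5: S(S(S(mul(SSZ, SSSZ))))
  step 6: S(S(S(add(SSSZ, mul(SZ, SSSZ)))))
  step 7: S(S(S(S(add(SSZ, mul(SZ, SSSZ))))))
  step 8: S(S(S(S(S(add(SZ, mul(SZ, SSSZ)))))))
  step 9: S(S(S(S(S(S(add(Z, mul(SZ, SSSZ))))))))
  step 10: S(S(S(S(S(S(mul(SZ, SSSZ)))))))
  step 11: S(S(S(S(S(S(add(SSSZ, mul(Z, SSSZ))))))))
  step 12: S(S(S(S(S(S(S(add(SSZ, mul(Z, SSSZ)))))))))
  step 13: S(S(S(S(S(S(S(S(add(SZ, mul(Z, SSSZ))))))))))
  step 14: S(S(S(S(S(S(S(S(S(add(Z, mul(Z, SSSZ)))))))))))
  step 15: S(S(S(S(S(S(S(S(S(mul(Z, SSSZ))))))))))
  step 16: S^9(Z)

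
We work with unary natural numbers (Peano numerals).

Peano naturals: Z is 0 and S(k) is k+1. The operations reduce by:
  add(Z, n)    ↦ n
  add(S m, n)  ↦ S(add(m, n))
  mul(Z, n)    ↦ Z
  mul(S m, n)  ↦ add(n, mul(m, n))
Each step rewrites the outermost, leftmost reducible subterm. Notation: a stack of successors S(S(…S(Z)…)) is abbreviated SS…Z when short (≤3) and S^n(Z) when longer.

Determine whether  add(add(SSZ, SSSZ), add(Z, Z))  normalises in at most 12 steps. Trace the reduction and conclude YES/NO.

  start: add(add(SSZ, SSSZ), add(Z, Z))
  step 1: add(S(add(SZ, SSSZ)), add(Z, Z))
  step 2: S(add(add(SZ, SSSZ), add(Z, Z)))
  step 3: S(add(S(add(Z, SSSZ)), add(Z, Z)))
  step 4: S(S(add(add(Z, SSSZ), add(Z, Z))))
  step 5: S(S(add(SSSZ, add(Z, Z))))
  step 6: S(S(S(add(SSZ, add(Z, Z)))))
  step 7: S(S(S(S(add(SZ, add(Z, Z))))))
  step 8: S(S(S(S(S(add(Z, add(Z, Z)))))))
  step 9: S(S(S(S(S(add(Z, Z))))))
  step 10: S^5(Z)

Answer: YES — reaches normal form S^5(Z) in 10 ≤ 12 steps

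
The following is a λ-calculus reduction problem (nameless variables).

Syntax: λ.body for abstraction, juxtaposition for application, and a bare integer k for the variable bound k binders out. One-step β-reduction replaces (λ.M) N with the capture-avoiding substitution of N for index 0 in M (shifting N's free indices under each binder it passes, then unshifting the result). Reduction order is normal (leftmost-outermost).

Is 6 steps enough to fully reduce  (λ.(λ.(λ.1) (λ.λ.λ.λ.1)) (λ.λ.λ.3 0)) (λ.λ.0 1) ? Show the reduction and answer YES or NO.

  start: (λ.(λ.(λ.1) (λ.λ.λ.λ.1)) (λ.λ.λ.3 0)) (λ.λ.0 1)
  →1  (λ.(λ.1) (λ.λ.λ.λ.1)) (λ.λ.λ.(λ.λ.0 1) 0)
  →2  (λ.λ.λ.λ.(λ.λ.0 1) 0) (λ.λ.λ.λ.1)
  →3  λ.λ.λ.(λ.λ.0 1) 0
  →4  λ.λ.λ.λ.0 1

Answer: YES — reaches normal form λ.λ.λ.λ.0 1 in 4 ≤ 6 steps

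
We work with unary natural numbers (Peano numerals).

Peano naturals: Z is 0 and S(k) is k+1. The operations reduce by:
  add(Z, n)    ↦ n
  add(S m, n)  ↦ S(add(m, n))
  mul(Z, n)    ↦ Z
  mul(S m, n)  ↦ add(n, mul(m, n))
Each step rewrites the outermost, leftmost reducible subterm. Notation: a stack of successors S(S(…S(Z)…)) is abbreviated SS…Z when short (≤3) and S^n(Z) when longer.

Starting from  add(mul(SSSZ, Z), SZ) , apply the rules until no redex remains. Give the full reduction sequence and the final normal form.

  start: add(mul(SSSZ, Z), SZ)
  →1  add(add(Z, mul(SSZ, Z)), SZ)
  →2  add(mul(SSZ, Z), SZ)
  →3  add(add(Z, mul(SZ, Z)), SZ)
  →4  add(mul(SZ, Z), SZ)
  →5  add(add(Z, mul(Z, Z)), SZ)
  →6  add(mul(Z, Z), SZ)
  →7  add(Z, SZ)
  →8  SZ

Answer: normal form = SZ  (in 8 steps)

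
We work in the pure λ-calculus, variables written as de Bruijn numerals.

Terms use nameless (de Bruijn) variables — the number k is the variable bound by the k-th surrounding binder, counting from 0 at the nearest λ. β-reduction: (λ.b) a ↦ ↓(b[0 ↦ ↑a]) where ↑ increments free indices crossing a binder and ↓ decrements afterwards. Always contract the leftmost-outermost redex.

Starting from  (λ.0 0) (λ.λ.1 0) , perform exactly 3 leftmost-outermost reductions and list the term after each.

Answer: after 3 steps: λ.λ.1 0

Reduction:
  start: (λ.0 0) (λ.λ.1 0)
  →1  (λ.λ.1 0) (λ.λ.1 0)
  →2  λ.(λ.λ.1 0) 0
  →3  λ.λ.1 0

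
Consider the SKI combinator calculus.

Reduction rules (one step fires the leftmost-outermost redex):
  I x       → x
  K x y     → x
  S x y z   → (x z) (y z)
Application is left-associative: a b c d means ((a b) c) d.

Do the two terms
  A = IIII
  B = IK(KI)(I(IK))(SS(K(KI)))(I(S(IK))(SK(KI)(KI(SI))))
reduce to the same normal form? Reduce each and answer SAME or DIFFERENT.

Answer: DIFFERENT — A ⇓ I, B ⇓ SKI

Working:
Term A:
  start: IIII
  step 1: III
  step 2: II
  step 3: I

Term B:
  start: IK(KI)(I(IK))(SS(K(KI)))(I(S(IK))(SK(KI)(KI(SI))))
  step 1: K(KI)(I(IK))(SS(K(KI)))(I(S(IK))(SK(KI)(KI(SI))))
  step 2: KI(SS(K(KI)))(I(S(IK))(SK(KI)(KI(SI))))
  step 3: I(I(S(IK))(SK(KI)(KI(SI))))
  step 4: I(S(IK))(SK(KI)(KI(SI)))
  step 5: S(IK)(SK(KI)(KI(SI)))
  step 6: SK(SK(KI)(KI(SI)))
  step 7: SK(K(KI(SI))(KI(KI(SI))))
  step 8: SK(KI(SI))
  step 9: SKI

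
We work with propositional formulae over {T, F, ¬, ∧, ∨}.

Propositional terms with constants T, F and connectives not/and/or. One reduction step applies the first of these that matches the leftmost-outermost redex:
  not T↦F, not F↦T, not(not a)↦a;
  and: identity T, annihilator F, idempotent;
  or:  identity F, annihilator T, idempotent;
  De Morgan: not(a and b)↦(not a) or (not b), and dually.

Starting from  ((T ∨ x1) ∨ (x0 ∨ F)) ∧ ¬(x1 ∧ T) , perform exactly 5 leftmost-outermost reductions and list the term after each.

Answer: after 5 steps: ¬x1 ∨ F

Reduction:
  start: ((T ∨ x1) ∨ (x0 ∨ F)) ∧ ¬(x1 ∧ T)
  step 1: (T ∨ (x0 ∨ F)) ∧ ¬(x1 ∧ T)
  step 2: T ∧ ¬(x1 ∧ T)
  step 3: ¬(x1 ∧ T)
  step 4: ¬x1 ∨ ¬T
  step 5: ¬x1 ∨ F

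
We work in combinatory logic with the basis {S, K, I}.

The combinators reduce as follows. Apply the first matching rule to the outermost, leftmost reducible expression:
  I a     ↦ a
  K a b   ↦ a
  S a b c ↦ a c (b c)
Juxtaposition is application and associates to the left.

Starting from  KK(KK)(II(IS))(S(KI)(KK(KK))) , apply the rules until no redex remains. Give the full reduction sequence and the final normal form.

  start: KK(KK)(II(IS))(S(KI)(KK(KK)))
  →1  K(II(IS))(S(KI)(KK(KK)))
  →2  II(IS)
  →3  I(IS)
  →4  IS
  →5  S

Answer: normal form = S  (in 5 steps)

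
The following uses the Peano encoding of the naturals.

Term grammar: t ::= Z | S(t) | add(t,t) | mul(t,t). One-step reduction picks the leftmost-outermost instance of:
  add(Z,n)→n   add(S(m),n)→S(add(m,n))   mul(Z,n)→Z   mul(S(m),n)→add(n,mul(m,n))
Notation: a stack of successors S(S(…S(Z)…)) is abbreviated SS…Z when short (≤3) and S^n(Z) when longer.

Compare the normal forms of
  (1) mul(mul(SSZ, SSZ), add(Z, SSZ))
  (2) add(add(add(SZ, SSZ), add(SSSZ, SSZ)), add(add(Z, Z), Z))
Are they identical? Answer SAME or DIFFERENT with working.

Term A:
  start: mul(mul(SSZ, SSZ), add(Z, SSZ))
  step 1: mul(add(SSZ, mul(SZ, SSZ)), add(Z, SSZ))
  step 2: mul(S(add(SZ, mul(SZ, SSZ))), add(Z, SSZ))
  step 3: add(add(Z, SSZ), mul(add(SZ, mul(SZ, SSZ)), add(Z, SSZ)))
  step 4: add(SSZ, mul(add(SZ, mul(SZ, SSZ)), add(Z, SSZ)))
  step 5: S(add(SZ, mul(add(SZ, mul(SZ, SSZ)), add(Z, SSZ))))
  step 6: S(S(add(Z, mul(add(SZ, mul(SZ, SSZ)), add(Z, SSZ)))))
  step 7: S(S(mul(add(SZ, mul(SZ, SSZ)), add(Z, SSZ))))
  step 8: S(S(mul(S(add(Z, mul(SZ, SSZ))), add(Z, SSZ))))
  step 9: S(S(add(add(Z, SSZ), mul(add(Z, mul(SZ, SSZ)), add(Z, SSZ)))))
  step 10: S(S(add(SSZ, mul(add(Z, mul(SZ, SSZ)), add(Z, SSZ)))))
  step 11: S(S(S(add(SZ, mul(add(Z, mul(SZ, SSZ)), add(Z, SSZ))))))
  step 12: S(S(S(S(add(Z, mul(add(Z, mul(SZ, SSZ)), add(Z, SSZ)))))))
  step 13: S(S(S(S(mul(add(Z, mul(SZ, SSZ)), add(Z, SSZ))))))
  step 14: S(S(S(S(mul(mul(SZ, SSZ), add(Z, SSZ))))))
  step 15: S(S(S(S(mul(add(SSZ, mul(Z, SSZ)), add(Z, SSZ))))))
  step 16: S(S(S(S(mul(S(add(SZ, mul(Z, SSZ))), add(Z, SSZ))))))
  step 17: S(S(S(S(add(add(Z, SSZ), mul(add(SZ, mul(Z, SSZ)), add(Z, SSZ)))))))
  step 18: S(S(S(S(add(SSZ, mul(add(SZ, mul(Z, SSZ)), add(Z, SSZ)))))))
  step 19: S(S(S(S(S(add(SZ, mul(add(SZ, mul(Z, SSZ)), add(Z, SSZ))))))))
  step 20: S(S(S(S(S(S(add(Z, mul(add(SZ, mul(Z, SSZ)), add(Z, SSZ)))))))))
  step 21: S(S(S(S(S(S(mul(add(SZ, mul(Z, SSZ)), add(Z, SSZ))))))))
  step 22: S(S(S(S(S(S(mul(S(add(Z, mul(Z, SSZ))), add(Z, SSZ))))))))
  step 23: S(S(S(S(S(S(add(add(Z, SSZ), mul(add(Z, mul(Z, SSZ)), add(Z, SSZ)))))))))
  step 24: S(S(S(S(S(S(add(SSZ, mul(add(Z, mul(Z, SSZ)), add(Z, SSZ)))))))))
  step 25: S(S(S(S(S(S(S(add(SZ, mul(add(Z, mul(Z, SSZ)), add(Z, SSZ))))))))))
  step 26: S(S(S(S(S(S(S(S(add(Z, mul(add(Z, mul(Z, SSZ)), add(Z, SSZ)))))))))))
  step 27: S(S(S(S(S(S(S(S(mul(add(Z, mul(Z, SSZ)), add(Z, SSZ))))))))))
  step 28: S(S(S(S(S(S(S(S(mul(mul(Z, SSZ), add(Z, SSZ))))))))))
  step 29: S(S(S(S(S(S(S(S(mul(Z, add(Z, SSZ))))))))))
  step 30: S^8(Z)

Term B:
  start: add(add(add(SZ, SSZ), add(SSSZ, SSZ)), add(add(Z, Z), Z))
  step 1: add(add(S(add(Z, SSZ)), add(SSSZ, SSZ)), add(add(Z, Z), Z))
  step 2: add(S(add(add(Z, SSZ), add(SSSZ, SSZ))), add(add(Z, Z), Z))
  step 3: S(add(add(add(Z, SSZ), add(SSSZ, SSZ)), add(add(Z, Z), Z)))
  step 4: S(add(add(SSZ, add(SSSZ, SSZ)), add(add(Z, Z), Z)))
  step 5: S(add(S(add(SZ, add(SSSZ, SSZ))), add(add(Z, Z), Z)))
  step 6: S(S(add(add(SZ, add(SSSZ, SSZ)), add(add(Z, Z), Z))))
  step 7: S(S(add(S(add(Z, add(SSSZ, SSZ))), add(add(Z, Z), Z))))
  step 8: S(S(S(add(add(Z, add(SSSZ, SSZ)), add(add(Z, Z), Z)))))
  step 9: S(S(S(add(add(SSSZ, SSZ), add(add(Z, Z), Z)))))
  step 10: S(S(S(add(S(add(SSZ, SSZ)), add(add(Z, Z), Z)))))
  step 11: S(S(S(S(add(add(SSZ, SSZ), add(add(Z, Z), Z))))))
  step 12: S(S(S(S(add(S(add(SZ, SSZ)), add(add(Z, Z), Z))))))
  step 13: S(S(S(S(S(add(add(SZ, SSZ), add(add(Z, Z), Z)))))))
  step 14: S(S(S(S(S(add(S(add(Z, SSZ)), add(add(Z, Z), Z)))))))
  step 15: S(S(S(S(S(S(add(add(Z, SSZ), add(add(Z, Z), Z))))))))
  step 16: S(S(S(S(S(S(add(SSZ, add(add(Z, Z), Z))))))))
  step 17: S(S(S(S(S(S(S(add(SZ, add(add(Z, Z), Z)))))))))
  step 18: S(S(S(S(S(S(S(S(add(Z, add(add(Z, Z), Z))))))))))
  step 19: S(S(S(S(S(S(S(S(add(add(Z, Z), Z)))))))))
  step 20: S(S(S(S(S(S(S(S(add(Z, Z)))))))))
  step 21: S^8(Z)

Answer: SAME — A ⇓ S^8(Z), B ⇓ S^8(Z)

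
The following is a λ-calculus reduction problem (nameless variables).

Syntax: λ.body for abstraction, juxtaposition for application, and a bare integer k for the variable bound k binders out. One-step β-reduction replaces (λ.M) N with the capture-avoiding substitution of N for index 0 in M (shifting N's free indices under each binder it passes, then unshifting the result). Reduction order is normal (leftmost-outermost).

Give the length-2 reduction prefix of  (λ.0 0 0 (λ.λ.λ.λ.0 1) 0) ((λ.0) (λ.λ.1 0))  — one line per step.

Answer: after 2 steps: (λ.λ.1 0) ((λ.0) (λ.λ.1 0)) ((λ.0) (λ.λ.1 0)) (λ.λ.λ.λ.0 1) ((λ.0) (λ.λ.1 0))

Derivation:
  start: (λ.0 0 0 (λ.λ.λ.λ.0 1) 0) ((λ.0) (λ.λ.1 0))
  step 1: (λ.0) (λ.λ.1 0) ((λ.0) (λ.λ.1 0)) ((λ.0) (λ.λ.1 0)) (λ.λ.λ.λ.0 1) ((λ.0) (λ.λ.1 0))
  step 2: (λ.λ.1 0) ((λ.0) (λ.λ.1 0)) ((λ.0) (λ.λ.1 0)) (λ.λ.λ.λ.0 1) ((λ.0) (λ.λ.1 0))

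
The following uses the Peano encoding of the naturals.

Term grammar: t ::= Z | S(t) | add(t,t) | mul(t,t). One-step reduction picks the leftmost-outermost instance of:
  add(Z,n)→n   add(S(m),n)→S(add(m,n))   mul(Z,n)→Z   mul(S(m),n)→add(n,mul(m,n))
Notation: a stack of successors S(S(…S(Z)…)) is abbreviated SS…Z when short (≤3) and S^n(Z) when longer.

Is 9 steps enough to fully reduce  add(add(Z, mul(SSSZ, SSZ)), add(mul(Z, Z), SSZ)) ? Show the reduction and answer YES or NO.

Answer: NO — after 9 steps the term is S(S(add(S(add(SZ, mul(SZ, SSZ))), add(mul(Z, Z), SSZ)))), not yet normal

Reduction:
  start: add(add(Z, mul(SSSZ, SSZ)), add(mul(Z, Z), SSZ))
  →1  add(mul(SSSZ, SSZ), add(mul(Z, Z), SSZ))
  →2  add(add(SSZ, mul(SSZ, SSZ)), add(mul(Z, Z), SSZ))
  →3  add(S(add(SZ, mul(SSZ, SSZ))), add(mul(Z, Z), SSZ))
  →4  S(add(add(SZ, mul(SSZ, SSZ)), add(mul(Z, Z), SSZ)))
  →5  S(add(S(add(Z, mul(SSZ, SSZ))), add(mul(Z, Z), SSZ)))
  →6  S(S(add(add(Z, mul(SSZ, SSZ)), add(mul(Z, Z), SSZ))))
  →7  S(S(add(mul(SSZ, SSZ), add(mul(Z, Z), SSZ))))
  →8  S(S(add(add(SSZ, mul(SZ, SSZ)), add(mul(Z, Z), SSZ))))
  →9  S(S(add(S(add(SZ, mul(SZ, SSZ))), add(mul(Z, Z), SSZ))))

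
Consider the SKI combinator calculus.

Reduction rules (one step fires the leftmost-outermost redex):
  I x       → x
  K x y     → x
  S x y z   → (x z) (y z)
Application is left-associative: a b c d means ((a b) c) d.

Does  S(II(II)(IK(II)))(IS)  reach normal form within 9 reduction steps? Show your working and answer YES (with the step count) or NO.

Answer: YES — reaches normal form S(KI)S in 7 ≤ 9 steps

Working:
  start: S(II(II)(IK(II)))(IS)
  step 1: S(I(II)(IK(II)))(IS)
  step 2: S(II(IK(II)))(IS)
  step 3: S(I(IK(II)))(IS)
  step 4: S(IK(II))(IS)
  step 5: S(K(II))(IS)
  step 6: S(KI)(IS)
  step 7: S(KI)S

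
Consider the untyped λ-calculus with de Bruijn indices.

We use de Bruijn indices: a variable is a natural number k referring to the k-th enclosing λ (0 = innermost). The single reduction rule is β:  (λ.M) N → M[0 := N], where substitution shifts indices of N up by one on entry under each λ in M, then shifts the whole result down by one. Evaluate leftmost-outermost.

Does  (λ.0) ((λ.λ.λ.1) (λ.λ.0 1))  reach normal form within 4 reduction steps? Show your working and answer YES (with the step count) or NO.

Answer: YES — reaches normal form λ.λ.1 in 2 ≤ 4 steps

Derivation:
  start: (λ.0) ((λ.λ.λ.1) (λ.λ.0 1))
  →1  (λ.λ.λ.1) (λ.λ.0 1)
  →2  λ.λ.1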